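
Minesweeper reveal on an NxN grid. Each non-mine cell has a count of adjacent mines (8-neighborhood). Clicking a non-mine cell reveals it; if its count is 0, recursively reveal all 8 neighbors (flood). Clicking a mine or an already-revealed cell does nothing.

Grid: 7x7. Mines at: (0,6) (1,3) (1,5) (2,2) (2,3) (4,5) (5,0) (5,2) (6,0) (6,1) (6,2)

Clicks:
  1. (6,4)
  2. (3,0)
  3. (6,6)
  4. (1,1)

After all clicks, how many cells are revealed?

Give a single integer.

Click 1 (6,4) count=0: revealed 8 new [(5,3) (5,4) (5,5) (5,6) (6,3) (6,4) (6,5) (6,6)] -> total=8
Click 2 (3,0) count=0: revealed 12 new [(0,0) (0,1) (0,2) (1,0) (1,1) (1,2) (2,0) (2,1) (3,0) (3,1) (4,0) (4,1)] -> total=20
Click 3 (6,6) count=0: revealed 0 new [(none)] -> total=20
Click 4 (1,1) count=1: revealed 0 new [(none)] -> total=20

Answer: 20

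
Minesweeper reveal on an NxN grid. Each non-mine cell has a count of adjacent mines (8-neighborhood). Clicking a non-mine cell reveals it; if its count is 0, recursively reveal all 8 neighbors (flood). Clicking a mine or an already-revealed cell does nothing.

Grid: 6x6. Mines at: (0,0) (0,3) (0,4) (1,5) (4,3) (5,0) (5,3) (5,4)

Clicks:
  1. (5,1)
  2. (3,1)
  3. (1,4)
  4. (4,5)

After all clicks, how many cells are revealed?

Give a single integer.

Answer: 20

Derivation:
Click 1 (5,1) count=1: revealed 1 new [(5,1)] -> total=1
Click 2 (3,1) count=0: revealed 18 new [(1,0) (1,1) (1,2) (1,3) (1,4) (2,0) (2,1) (2,2) (2,3) (2,4) (3,0) (3,1) (3,2) (3,3) (3,4) (4,0) (4,1) (4,2)] -> total=19
Click 3 (1,4) count=3: revealed 0 new [(none)] -> total=19
Click 4 (4,5) count=1: revealed 1 new [(4,5)] -> total=20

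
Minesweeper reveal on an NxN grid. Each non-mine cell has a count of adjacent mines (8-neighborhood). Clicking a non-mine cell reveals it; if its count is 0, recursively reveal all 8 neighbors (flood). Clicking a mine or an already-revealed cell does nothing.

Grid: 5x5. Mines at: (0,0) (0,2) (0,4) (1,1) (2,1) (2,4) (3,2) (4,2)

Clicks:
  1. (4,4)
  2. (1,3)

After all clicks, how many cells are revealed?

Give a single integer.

Answer: 5

Derivation:
Click 1 (4,4) count=0: revealed 4 new [(3,3) (3,4) (4,3) (4,4)] -> total=4
Click 2 (1,3) count=3: revealed 1 new [(1,3)] -> total=5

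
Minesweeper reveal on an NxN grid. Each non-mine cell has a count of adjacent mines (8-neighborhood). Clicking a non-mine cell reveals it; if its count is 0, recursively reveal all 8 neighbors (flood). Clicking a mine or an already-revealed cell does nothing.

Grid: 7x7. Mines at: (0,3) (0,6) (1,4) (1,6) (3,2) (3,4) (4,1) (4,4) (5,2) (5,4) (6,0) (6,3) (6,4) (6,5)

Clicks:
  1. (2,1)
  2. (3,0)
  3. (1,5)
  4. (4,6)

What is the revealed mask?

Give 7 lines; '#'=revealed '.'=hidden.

Click 1 (2,1) count=1: revealed 1 new [(2,1)] -> total=1
Click 2 (3,0) count=1: revealed 1 new [(3,0)] -> total=2
Click 3 (1,5) count=3: revealed 1 new [(1,5)] -> total=3
Click 4 (4,6) count=0: revealed 8 new [(2,5) (2,6) (3,5) (3,6) (4,5) (4,6) (5,5) (5,6)] -> total=11

Answer: .......
.....#.
.#...##
#....##
.....##
.....##
.......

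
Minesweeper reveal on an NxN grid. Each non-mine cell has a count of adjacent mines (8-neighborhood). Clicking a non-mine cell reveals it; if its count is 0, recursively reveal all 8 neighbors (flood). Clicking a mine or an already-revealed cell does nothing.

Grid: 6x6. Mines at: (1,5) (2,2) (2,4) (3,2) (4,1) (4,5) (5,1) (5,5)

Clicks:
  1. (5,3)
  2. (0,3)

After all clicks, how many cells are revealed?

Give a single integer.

Answer: 20

Derivation:
Click 1 (5,3) count=0: revealed 6 new [(4,2) (4,3) (4,4) (5,2) (5,3) (5,4)] -> total=6
Click 2 (0,3) count=0: revealed 14 new [(0,0) (0,1) (0,2) (0,3) (0,4) (1,0) (1,1) (1,2) (1,3) (1,4) (2,0) (2,1) (3,0) (3,1)] -> total=20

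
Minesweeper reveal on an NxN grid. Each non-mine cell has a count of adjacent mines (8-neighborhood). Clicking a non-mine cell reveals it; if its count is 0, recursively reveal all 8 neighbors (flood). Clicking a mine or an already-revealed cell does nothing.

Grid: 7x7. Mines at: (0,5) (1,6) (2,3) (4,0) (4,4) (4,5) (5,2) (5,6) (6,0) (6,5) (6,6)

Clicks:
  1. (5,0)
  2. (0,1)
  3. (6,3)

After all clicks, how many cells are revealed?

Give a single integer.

Answer: 18

Derivation:
Click 1 (5,0) count=2: revealed 1 new [(5,0)] -> total=1
Click 2 (0,1) count=0: revealed 16 new [(0,0) (0,1) (0,2) (0,3) (0,4) (1,0) (1,1) (1,2) (1,3) (1,4) (2,0) (2,1) (2,2) (3,0) (3,1) (3,2)] -> total=17
Click 3 (6,3) count=1: revealed 1 new [(6,3)] -> total=18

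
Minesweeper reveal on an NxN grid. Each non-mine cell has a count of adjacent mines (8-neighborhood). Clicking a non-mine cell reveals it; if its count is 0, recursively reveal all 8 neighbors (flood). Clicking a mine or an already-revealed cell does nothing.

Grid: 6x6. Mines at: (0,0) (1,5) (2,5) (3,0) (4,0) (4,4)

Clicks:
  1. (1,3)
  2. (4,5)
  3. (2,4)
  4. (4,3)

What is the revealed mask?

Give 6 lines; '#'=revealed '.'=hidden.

Answer: .####.
.####.
.####.
.####.
.###.#
.###..

Derivation:
Click 1 (1,3) count=0: revealed 22 new [(0,1) (0,2) (0,3) (0,4) (1,1) (1,2) (1,3) (1,4) (2,1) (2,2) (2,3) (2,4) (3,1) (3,2) (3,3) (3,4) (4,1) (4,2) (4,3) (5,1) (5,2) (5,3)] -> total=22
Click 2 (4,5) count=1: revealed 1 new [(4,5)] -> total=23
Click 3 (2,4) count=2: revealed 0 new [(none)] -> total=23
Click 4 (4,3) count=1: revealed 0 new [(none)] -> total=23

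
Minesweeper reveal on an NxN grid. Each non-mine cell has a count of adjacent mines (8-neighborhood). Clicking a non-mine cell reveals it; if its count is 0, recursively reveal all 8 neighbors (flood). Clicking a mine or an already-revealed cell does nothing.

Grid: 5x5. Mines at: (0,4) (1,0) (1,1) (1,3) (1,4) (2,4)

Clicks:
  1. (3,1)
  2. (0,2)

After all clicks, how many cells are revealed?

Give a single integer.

Answer: 15

Derivation:
Click 1 (3,1) count=0: revealed 14 new [(2,0) (2,1) (2,2) (2,3) (3,0) (3,1) (3,2) (3,3) (3,4) (4,0) (4,1) (4,2) (4,3) (4,4)] -> total=14
Click 2 (0,2) count=2: revealed 1 new [(0,2)] -> total=15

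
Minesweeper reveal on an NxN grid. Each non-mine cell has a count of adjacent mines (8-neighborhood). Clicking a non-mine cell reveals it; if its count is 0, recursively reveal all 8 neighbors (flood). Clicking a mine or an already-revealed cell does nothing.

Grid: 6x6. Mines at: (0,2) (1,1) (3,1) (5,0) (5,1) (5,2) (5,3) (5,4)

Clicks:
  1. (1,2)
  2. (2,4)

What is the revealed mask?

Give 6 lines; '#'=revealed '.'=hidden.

Answer: ...###
..####
..####
..####
..####
......

Derivation:
Click 1 (1,2) count=2: revealed 1 new [(1,2)] -> total=1
Click 2 (2,4) count=0: revealed 18 new [(0,3) (0,4) (0,5) (1,3) (1,4) (1,5) (2,2) (2,3) (2,4) (2,5) (3,2) (3,3) (3,4) (3,5) (4,2) (4,3) (4,4) (4,5)] -> total=19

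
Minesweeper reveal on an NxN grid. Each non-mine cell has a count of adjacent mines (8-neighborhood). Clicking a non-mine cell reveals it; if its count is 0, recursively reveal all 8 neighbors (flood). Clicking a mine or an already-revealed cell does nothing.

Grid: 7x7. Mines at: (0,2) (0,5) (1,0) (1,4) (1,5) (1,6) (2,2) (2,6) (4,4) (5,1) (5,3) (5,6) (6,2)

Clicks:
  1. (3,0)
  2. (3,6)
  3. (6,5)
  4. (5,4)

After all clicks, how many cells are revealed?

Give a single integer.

Click 1 (3,0) count=0: revealed 6 new [(2,0) (2,1) (3,0) (3,1) (4,0) (4,1)] -> total=6
Click 2 (3,6) count=1: revealed 1 new [(3,6)] -> total=7
Click 3 (6,5) count=1: revealed 1 new [(6,5)] -> total=8
Click 4 (5,4) count=2: revealed 1 new [(5,4)] -> total=9

Answer: 9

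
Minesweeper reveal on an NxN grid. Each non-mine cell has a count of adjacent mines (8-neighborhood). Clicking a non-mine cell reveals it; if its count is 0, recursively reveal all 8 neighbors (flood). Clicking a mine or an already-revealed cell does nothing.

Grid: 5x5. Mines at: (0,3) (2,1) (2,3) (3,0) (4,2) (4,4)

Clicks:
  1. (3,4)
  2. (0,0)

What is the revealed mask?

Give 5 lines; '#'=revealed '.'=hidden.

Click 1 (3,4) count=2: revealed 1 new [(3,4)] -> total=1
Click 2 (0,0) count=0: revealed 6 new [(0,0) (0,1) (0,2) (1,0) (1,1) (1,2)] -> total=7

Answer: ###..
###..
.....
....#
.....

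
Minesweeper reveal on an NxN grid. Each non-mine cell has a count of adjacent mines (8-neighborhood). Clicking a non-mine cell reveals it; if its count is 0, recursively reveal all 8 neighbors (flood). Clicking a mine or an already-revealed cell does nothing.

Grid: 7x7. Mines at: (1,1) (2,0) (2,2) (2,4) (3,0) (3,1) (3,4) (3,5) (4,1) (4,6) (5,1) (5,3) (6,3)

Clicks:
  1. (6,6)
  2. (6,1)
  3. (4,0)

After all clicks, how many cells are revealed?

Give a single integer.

Answer: 8

Derivation:
Click 1 (6,6) count=0: revealed 6 new [(5,4) (5,5) (5,6) (6,4) (6,5) (6,6)] -> total=6
Click 2 (6,1) count=1: revealed 1 new [(6,1)] -> total=7
Click 3 (4,0) count=4: revealed 1 new [(4,0)] -> total=8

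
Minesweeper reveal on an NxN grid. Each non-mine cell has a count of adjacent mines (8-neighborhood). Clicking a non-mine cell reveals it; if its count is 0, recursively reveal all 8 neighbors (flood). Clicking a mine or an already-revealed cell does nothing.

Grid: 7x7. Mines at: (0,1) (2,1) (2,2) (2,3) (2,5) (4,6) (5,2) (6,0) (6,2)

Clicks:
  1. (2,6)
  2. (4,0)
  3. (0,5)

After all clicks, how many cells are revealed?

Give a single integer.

Answer: 17

Derivation:
Click 1 (2,6) count=1: revealed 1 new [(2,6)] -> total=1
Click 2 (4,0) count=0: revealed 6 new [(3,0) (3,1) (4,0) (4,1) (5,0) (5,1)] -> total=7
Click 3 (0,5) count=0: revealed 10 new [(0,2) (0,3) (0,4) (0,5) (0,6) (1,2) (1,3) (1,4) (1,5) (1,6)] -> total=17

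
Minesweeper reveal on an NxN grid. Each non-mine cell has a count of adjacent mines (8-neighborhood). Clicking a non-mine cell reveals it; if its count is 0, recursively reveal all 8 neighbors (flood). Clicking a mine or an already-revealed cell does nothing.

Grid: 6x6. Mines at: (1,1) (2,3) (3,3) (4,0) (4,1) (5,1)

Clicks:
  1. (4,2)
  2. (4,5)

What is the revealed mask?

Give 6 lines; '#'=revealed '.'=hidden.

Click 1 (4,2) count=3: revealed 1 new [(4,2)] -> total=1
Click 2 (4,5) count=0: revealed 19 new [(0,2) (0,3) (0,4) (0,5) (1,2) (1,3) (1,4) (1,5) (2,4) (2,5) (3,4) (3,5) (4,3) (4,4) (4,5) (5,2) (5,3) (5,4) (5,5)] -> total=20

Answer: ..####
..####
....##
....##
..####
..####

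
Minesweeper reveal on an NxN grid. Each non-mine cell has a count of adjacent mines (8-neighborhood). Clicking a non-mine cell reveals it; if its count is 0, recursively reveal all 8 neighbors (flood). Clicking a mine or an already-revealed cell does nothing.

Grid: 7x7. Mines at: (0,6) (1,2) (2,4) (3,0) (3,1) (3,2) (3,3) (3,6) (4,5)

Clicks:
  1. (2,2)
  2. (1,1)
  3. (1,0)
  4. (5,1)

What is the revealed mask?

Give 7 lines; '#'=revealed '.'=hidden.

Click 1 (2,2) count=4: revealed 1 new [(2,2)] -> total=1
Click 2 (1,1) count=1: revealed 1 new [(1,1)] -> total=2
Click 3 (1,0) count=0: revealed 5 new [(0,0) (0,1) (1,0) (2,0) (2,1)] -> total=7
Click 4 (5,1) count=0: revealed 19 new [(4,0) (4,1) (4,2) (4,3) (4,4) (5,0) (5,1) (5,2) (5,3) (5,4) (5,5) (5,6) (6,0) (6,1) (6,2) (6,3) (6,4) (6,5) (6,6)] -> total=26

Answer: ##.....
##.....
###....
.......
#####..
#######
#######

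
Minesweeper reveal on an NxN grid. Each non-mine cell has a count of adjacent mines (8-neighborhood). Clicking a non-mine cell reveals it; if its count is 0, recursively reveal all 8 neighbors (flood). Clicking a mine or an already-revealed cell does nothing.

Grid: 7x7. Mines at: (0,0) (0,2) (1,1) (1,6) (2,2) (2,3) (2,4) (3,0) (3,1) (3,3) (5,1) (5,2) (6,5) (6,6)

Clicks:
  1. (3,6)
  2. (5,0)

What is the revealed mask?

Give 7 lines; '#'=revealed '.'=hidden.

Answer: .......
.......
.....##
....###
....###
#...###
.......

Derivation:
Click 1 (3,6) count=0: revealed 11 new [(2,5) (2,6) (3,4) (3,5) (3,6) (4,4) (4,5) (4,6) (5,4) (5,5) (5,6)] -> total=11
Click 2 (5,0) count=1: revealed 1 new [(5,0)] -> total=12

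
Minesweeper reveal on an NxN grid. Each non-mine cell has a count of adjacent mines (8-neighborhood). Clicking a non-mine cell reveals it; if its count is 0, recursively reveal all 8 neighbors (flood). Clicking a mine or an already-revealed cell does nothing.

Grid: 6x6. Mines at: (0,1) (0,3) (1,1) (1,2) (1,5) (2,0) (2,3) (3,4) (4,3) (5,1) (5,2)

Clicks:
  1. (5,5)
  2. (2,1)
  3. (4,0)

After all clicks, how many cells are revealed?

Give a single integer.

Click 1 (5,5) count=0: revealed 4 new [(4,4) (4,5) (5,4) (5,5)] -> total=4
Click 2 (2,1) count=3: revealed 1 new [(2,1)] -> total=5
Click 3 (4,0) count=1: revealed 1 new [(4,0)] -> total=6

Answer: 6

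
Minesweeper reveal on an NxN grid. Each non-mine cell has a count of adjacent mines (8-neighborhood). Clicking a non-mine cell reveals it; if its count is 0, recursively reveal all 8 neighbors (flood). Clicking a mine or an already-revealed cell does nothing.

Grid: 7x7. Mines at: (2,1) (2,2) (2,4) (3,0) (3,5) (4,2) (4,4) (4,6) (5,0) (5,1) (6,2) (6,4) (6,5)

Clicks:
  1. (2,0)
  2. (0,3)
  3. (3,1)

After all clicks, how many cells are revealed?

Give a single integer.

Click 1 (2,0) count=2: revealed 1 new [(2,0)] -> total=1
Click 2 (0,3) count=0: revealed 16 new [(0,0) (0,1) (0,2) (0,3) (0,4) (0,5) (0,6) (1,0) (1,1) (1,2) (1,3) (1,4) (1,5) (1,6) (2,5) (2,6)] -> total=17
Click 3 (3,1) count=4: revealed 1 new [(3,1)] -> total=18

Answer: 18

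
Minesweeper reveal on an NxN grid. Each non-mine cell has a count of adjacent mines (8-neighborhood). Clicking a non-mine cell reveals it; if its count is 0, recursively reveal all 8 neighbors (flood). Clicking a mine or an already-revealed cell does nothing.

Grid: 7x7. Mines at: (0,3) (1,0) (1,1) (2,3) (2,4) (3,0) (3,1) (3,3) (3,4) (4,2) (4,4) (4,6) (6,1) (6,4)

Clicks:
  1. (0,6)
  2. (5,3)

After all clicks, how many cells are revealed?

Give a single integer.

Click 1 (0,6) count=0: revealed 10 new [(0,4) (0,5) (0,6) (1,4) (1,5) (1,6) (2,5) (2,6) (3,5) (3,6)] -> total=10
Click 2 (5,3) count=3: revealed 1 new [(5,3)] -> total=11

Answer: 11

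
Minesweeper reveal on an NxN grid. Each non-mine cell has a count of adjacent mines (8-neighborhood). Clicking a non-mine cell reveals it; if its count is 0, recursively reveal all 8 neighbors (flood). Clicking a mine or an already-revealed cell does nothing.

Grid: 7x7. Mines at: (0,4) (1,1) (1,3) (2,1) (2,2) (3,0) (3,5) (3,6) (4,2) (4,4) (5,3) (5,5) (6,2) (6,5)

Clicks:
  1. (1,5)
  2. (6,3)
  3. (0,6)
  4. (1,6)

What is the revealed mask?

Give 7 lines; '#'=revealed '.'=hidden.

Answer: .....##
.....##
.....##
.......
.......
.......
...#...

Derivation:
Click 1 (1,5) count=1: revealed 1 new [(1,5)] -> total=1
Click 2 (6,3) count=2: revealed 1 new [(6,3)] -> total=2
Click 3 (0,6) count=0: revealed 5 new [(0,5) (0,6) (1,6) (2,5) (2,6)] -> total=7
Click 4 (1,6) count=0: revealed 0 new [(none)] -> total=7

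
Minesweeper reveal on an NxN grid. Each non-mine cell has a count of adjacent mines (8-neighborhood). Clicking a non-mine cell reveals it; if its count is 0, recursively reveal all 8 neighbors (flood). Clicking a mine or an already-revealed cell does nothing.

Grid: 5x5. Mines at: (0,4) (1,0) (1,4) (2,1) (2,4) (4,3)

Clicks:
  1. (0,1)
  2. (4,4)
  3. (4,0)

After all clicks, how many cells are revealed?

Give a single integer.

Click 1 (0,1) count=1: revealed 1 new [(0,1)] -> total=1
Click 2 (4,4) count=1: revealed 1 new [(4,4)] -> total=2
Click 3 (4,0) count=0: revealed 6 new [(3,0) (3,1) (3,2) (4,0) (4,1) (4,2)] -> total=8

Answer: 8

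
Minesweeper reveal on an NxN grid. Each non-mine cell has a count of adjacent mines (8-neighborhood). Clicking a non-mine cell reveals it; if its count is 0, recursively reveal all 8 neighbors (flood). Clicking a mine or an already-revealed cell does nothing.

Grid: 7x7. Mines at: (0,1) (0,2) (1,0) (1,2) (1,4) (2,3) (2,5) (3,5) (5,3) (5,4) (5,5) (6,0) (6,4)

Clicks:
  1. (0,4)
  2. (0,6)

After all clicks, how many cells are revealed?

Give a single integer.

Click 1 (0,4) count=1: revealed 1 new [(0,4)] -> total=1
Click 2 (0,6) count=0: revealed 4 new [(0,5) (0,6) (1,5) (1,6)] -> total=5

Answer: 5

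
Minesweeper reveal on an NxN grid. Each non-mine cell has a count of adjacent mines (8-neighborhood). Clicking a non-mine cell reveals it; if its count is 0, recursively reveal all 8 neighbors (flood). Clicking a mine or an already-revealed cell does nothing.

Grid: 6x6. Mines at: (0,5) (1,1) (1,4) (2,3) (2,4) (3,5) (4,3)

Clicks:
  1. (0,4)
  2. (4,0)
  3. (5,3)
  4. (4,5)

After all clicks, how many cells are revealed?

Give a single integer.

Answer: 15

Derivation:
Click 1 (0,4) count=2: revealed 1 new [(0,4)] -> total=1
Click 2 (4,0) count=0: revealed 12 new [(2,0) (2,1) (2,2) (3,0) (3,1) (3,2) (4,0) (4,1) (4,2) (5,0) (5,1) (5,2)] -> total=13
Click 3 (5,3) count=1: revealed 1 new [(5,3)] -> total=14
Click 4 (4,5) count=1: revealed 1 new [(4,5)] -> total=15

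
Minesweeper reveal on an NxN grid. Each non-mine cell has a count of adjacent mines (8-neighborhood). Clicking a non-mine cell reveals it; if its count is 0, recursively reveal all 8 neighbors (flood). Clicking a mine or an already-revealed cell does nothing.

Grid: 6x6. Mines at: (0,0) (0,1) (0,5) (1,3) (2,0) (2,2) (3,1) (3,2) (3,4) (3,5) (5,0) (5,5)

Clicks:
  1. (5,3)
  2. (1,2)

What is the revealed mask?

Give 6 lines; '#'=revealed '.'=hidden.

Click 1 (5,3) count=0: revealed 8 new [(4,1) (4,2) (4,3) (4,4) (5,1) (5,2) (5,3) (5,4)] -> total=8
Click 2 (1,2) count=3: revealed 1 new [(1,2)] -> total=9

Answer: ......
..#...
......
......
.####.
.####.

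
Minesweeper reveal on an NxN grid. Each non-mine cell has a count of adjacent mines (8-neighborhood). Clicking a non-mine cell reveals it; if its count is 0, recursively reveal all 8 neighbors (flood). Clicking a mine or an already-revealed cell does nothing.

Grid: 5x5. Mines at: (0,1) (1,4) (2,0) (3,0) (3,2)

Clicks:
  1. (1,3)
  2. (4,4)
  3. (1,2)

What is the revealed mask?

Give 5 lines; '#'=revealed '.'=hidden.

Click 1 (1,3) count=1: revealed 1 new [(1,3)] -> total=1
Click 2 (4,4) count=0: revealed 6 new [(2,3) (2,4) (3,3) (3,4) (4,3) (4,4)] -> total=7
Click 3 (1,2) count=1: revealed 1 new [(1,2)] -> total=8

Answer: .....
..##.
...##
...##
...##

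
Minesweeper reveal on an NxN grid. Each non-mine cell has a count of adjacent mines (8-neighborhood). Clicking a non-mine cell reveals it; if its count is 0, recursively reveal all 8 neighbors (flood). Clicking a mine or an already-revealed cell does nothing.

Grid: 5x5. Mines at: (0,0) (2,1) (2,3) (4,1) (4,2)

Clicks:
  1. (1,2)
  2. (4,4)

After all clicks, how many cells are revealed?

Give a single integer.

Answer: 5

Derivation:
Click 1 (1,2) count=2: revealed 1 new [(1,2)] -> total=1
Click 2 (4,4) count=0: revealed 4 new [(3,3) (3,4) (4,3) (4,4)] -> total=5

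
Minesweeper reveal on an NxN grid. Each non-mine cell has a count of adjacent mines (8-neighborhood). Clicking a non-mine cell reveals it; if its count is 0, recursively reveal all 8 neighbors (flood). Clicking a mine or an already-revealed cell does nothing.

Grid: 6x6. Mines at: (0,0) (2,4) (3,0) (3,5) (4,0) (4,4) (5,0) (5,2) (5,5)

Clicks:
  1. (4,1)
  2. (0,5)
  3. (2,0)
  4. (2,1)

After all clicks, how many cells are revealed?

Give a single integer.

Click 1 (4,1) count=4: revealed 1 new [(4,1)] -> total=1
Click 2 (0,5) count=0: revealed 18 new [(0,1) (0,2) (0,3) (0,4) (0,5) (1,1) (1,2) (1,3) (1,4) (1,5) (2,1) (2,2) (2,3) (3,1) (3,2) (3,3) (4,2) (4,3)] -> total=19
Click 3 (2,0) count=1: revealed 1 new [(2,0)] -> total=20
Click 4 (2,1) count=1: revealed 0 new [(none)] -> total=20

Answer: 20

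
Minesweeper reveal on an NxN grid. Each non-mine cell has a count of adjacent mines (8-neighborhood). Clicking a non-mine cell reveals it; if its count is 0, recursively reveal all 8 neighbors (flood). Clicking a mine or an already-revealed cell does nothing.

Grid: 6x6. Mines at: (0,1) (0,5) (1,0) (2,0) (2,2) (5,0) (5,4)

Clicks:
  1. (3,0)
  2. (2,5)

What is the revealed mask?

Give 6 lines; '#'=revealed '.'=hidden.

Answer: ......
...###
...###
#..###
...###
......

Derivation:
Click 1 (3,0) count=1: revealed 1 new [(3,0)] -> total=1
Click 2 (2,5) count=0: revealed 12 new [(1,3) (1,4) (1,5) (2,3) (2,4) (2,5) (3,3) (3,4) (3,5) (4,3) (4,4) (4,5)] -> total=13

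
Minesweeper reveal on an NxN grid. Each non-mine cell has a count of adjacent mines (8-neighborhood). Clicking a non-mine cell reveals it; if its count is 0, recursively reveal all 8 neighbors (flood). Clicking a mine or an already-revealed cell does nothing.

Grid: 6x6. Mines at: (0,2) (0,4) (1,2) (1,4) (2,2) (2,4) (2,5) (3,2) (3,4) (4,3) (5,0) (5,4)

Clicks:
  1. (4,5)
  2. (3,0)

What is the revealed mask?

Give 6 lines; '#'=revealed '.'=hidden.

Answer: ##....
##....
##....
##....
##...#
......

Derivation:
Click 1 (4,5) count=2: revealed 1 new [(4,5)] -> total=1
Click 2 (3,0) count=0: revealed 10 new [(0,0) (0,1) (1,0) (1,1) (2,0) (2,1) (3,0) (3,1) (4,0) (4,1)] -> total=11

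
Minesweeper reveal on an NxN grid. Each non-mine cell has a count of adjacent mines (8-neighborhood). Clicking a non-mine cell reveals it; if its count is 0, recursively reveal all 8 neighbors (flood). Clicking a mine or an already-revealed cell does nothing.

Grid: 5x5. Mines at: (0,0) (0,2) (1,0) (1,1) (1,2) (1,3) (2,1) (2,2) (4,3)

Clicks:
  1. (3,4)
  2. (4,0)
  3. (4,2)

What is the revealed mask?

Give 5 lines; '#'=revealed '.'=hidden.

Click 1 (3,4) count=1: revealed 1 new [(3,4)] -> total=1
Click 2 (4,0) count=0: revealed 6 new [(3,0) (3,1) (3,2) (4,0) (4,1) (4,2)] -> total=7
Click 3 (4,2) count=1: revealed 0 new [(none)] -> total=7

Answer: .....
.....
.....
###.#
###..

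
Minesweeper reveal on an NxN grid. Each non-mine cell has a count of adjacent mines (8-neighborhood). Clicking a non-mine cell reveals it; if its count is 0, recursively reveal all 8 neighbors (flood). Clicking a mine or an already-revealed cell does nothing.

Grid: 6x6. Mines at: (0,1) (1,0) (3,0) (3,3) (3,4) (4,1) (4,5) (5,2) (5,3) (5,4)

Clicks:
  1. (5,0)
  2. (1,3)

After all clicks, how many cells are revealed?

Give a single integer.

Click 1 (5,0) count=1: revealed 1 new [(5,0)] -> total=1
Click 2 (1,3) count=0: revealed 12 new [(0,2) (0,3) (0,4) (0,5) (1,2) (1,3) (1,4) (1,5) (2,2) (2,3) (2,4) (2,5)] -> total=13

Answer: 13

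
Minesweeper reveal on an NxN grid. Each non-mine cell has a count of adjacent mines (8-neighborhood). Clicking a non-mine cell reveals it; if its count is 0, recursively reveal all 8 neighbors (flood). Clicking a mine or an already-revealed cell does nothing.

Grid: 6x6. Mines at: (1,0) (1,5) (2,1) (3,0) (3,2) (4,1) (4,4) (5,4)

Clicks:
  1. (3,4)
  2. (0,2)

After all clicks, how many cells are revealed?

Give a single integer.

Answer: 12

Derivation:
Click 1 (3,4) count=1: revealed 1 new [(3,4)] -> total=1
Click 2 (0,2) count=0: revealed 11 new [(0,1) (0,2) (0,3) (0,4) (1,1) (1,2) (1,3) (1,4) (2,2) (2,3) (2,4)] -> total=12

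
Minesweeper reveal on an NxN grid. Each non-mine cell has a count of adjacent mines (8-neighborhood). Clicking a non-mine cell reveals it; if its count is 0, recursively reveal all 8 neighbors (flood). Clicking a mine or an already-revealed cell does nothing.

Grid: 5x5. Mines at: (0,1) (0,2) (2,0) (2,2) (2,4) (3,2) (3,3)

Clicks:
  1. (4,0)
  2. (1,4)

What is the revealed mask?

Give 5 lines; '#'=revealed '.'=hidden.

Answer: .....
....#
.....
##...
##...

Derivation:
Click 1 (4,0) count=0: revealed 4 new [(3,0) (3,1) (4,0) (4,1)] -> total=4
Click 2 (1,4) count=1: revealed 1 new [(1,4)] -> total=5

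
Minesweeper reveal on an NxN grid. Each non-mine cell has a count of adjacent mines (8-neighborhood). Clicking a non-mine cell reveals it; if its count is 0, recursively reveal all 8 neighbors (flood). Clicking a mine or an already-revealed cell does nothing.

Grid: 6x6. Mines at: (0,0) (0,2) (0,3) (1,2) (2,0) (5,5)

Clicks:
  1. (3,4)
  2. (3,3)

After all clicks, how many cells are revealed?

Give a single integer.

Answer: 27

Derivation:
Click 1 (3,4) count=0: revealed 27 new [(0,4) (0,5) (1,3) (1,4) (1,5) (2,1) (2,2) (2,3) (2,4) (2,5) (3,0) (3,1) (3,2) (3,3) (3,4) (3,5) (4,0) (4,1) (4,2) (4,3) (4,4) (4,5) (5,0) (5,1) (5,2) (5,3) (5,4)] -> total=27
Click 2 (3,3) count=0: revealed 0 new [(none)] -> total=27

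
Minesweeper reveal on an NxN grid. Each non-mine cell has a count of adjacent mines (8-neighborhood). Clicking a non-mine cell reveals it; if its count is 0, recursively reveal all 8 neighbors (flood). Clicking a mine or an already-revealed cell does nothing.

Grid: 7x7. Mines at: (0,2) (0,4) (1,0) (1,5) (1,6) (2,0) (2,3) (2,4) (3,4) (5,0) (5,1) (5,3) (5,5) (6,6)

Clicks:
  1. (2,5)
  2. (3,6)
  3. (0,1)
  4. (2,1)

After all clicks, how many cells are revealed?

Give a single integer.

Click 1 (2,5) count=4: revealed 1 new [(2,5)] -> total=1
Click 2 (3,6) count=0: revealed 5 new [(2,6) (3,5) (3,6) (4,5) (4,6)] -> total=6
Click 3 (0,1) count=2: revealed 1 new [(0,1)] -> total=7
Click 4 (2,1) count=2: revealed 1 new [(2,1)] -> total=8

Answer: 8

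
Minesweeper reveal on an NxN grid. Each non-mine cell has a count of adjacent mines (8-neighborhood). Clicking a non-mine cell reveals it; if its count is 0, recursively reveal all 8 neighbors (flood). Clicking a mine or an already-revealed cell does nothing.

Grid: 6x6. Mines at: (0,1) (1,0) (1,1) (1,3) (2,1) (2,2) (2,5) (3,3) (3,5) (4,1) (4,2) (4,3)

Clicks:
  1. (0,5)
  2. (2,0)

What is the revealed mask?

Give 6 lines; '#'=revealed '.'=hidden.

Answer: ....##
....##
#.....
......
......
......

Derivation:
Click 1 (0,5) count=0: revealed 4 new [(0,4) (0,5) (1,4) (1,5)] -> total=4
Click 2 (2,0) count=3: revealed 1 new [(2,0)] -> total=5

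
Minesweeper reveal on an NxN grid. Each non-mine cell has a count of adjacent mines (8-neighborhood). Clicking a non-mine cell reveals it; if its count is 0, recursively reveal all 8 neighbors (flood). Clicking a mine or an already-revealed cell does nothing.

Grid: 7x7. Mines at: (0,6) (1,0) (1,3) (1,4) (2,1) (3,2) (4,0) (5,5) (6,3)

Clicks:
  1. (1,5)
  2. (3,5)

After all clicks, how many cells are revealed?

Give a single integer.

Answer: 14

Derivation:
Click 1 (1,5) count=2: revealed 1 new [(1,5)] -> total=1
Click 2 (3,5) count=0: revealed 13 new [(1,6) (2,3) (2,4) (2,5) (2,6) (3,3) (3,4) (3,5) (3,6) (4,3) (4,4) (4,5) (4,6)] -> total=14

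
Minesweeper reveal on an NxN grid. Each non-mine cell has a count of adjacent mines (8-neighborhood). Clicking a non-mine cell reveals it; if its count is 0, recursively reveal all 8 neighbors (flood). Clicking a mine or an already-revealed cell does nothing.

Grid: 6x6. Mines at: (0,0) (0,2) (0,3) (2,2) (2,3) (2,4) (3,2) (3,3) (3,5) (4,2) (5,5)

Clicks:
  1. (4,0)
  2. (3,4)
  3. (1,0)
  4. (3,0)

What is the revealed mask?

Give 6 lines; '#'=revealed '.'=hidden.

Answer: ......
##....
##....
##..#.
##....
##....

Derivation:
Click 1 (4,0) count=0: revealed 10 new [(1,0) (1,1) (2,0) (2,1) (3,0) (3,1) (4,0) (4,1) (5,0) (5,1)] -> total=10
Click 2 (3,4) count=4: revealed 1 new [(3,4)] -> total=11
Click 3 (1,0) count=1: revealed 0 new [(none)] -> total=11
Click 4 (3,0) count=0: revealed 0 new [(none)] -> total=11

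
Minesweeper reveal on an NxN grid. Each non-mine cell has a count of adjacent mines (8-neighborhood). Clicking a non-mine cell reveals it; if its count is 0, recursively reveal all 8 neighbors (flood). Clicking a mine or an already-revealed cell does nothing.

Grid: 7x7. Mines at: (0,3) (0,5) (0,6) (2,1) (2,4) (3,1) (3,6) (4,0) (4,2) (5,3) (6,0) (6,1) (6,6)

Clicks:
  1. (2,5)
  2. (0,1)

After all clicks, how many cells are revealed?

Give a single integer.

Answer: 7

Derivation:
Click 1 (2,5) count=2: revealed 1 new [(2,5)] -> total=1
Click 2 (0,1) count=0: revealed 6 new [(0,0) (0,1) (0,2) (1,0) (1,1) (1,2)] -> total=7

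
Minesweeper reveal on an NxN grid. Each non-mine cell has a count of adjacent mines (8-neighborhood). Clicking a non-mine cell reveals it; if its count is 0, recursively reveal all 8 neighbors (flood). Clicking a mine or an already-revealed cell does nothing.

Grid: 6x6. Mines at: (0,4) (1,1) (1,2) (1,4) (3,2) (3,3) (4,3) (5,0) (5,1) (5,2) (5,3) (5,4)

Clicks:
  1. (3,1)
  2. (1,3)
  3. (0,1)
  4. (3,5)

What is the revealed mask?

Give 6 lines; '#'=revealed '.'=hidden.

Click 1 (3,1) count=1: revealed 1 new [(3,1)] -> total=1
Click 2 (1,3) count=3: revealed 1 new [(1,3)] -> total=2
Click 3 (0,1) count=2: revealed 1 new [(0,1)] -> total=3
Click 4 (3,5) count=0: revealed 6 new [(2,4) (2,5) (3,4) (3,5) (4,4) (4,5)] -> total=9

Answer: .#....
...#..
....##
.#..##
....##
......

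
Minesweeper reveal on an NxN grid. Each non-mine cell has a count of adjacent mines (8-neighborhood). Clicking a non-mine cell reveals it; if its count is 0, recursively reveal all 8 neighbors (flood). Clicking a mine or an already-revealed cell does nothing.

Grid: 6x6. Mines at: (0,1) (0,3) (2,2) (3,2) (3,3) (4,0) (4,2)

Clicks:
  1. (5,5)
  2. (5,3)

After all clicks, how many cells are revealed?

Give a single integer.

Click 1 (5,5) count=0: revealed 14 new [(0,4) (0,5) (1,4) (1,5) (2,4) (2,5) (3,4) (3,5) (4,3) (4,4) (4,5) (5,3) (5,4) (5,5)] -> total=14
Click 2 (5,3) count=1: revealed 0 new [(none)] -> total=14

Answer: 14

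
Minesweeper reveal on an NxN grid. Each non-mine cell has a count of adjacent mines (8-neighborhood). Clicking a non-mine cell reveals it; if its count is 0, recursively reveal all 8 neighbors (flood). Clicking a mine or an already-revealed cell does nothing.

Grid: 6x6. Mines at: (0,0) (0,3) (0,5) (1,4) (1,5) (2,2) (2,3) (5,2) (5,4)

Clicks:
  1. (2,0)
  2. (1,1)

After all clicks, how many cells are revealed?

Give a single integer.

Click 1 (2,0) count=0: revealed 10 new [(1,0) (1,1) (2,0) (2,1) (3,0) (3,1) (4,0) (4,1) (5,0) (5,1)] -> total=10
Click 2 (1,1) count=2: revealed 0 new [(none)] -> total=10

Answer: 10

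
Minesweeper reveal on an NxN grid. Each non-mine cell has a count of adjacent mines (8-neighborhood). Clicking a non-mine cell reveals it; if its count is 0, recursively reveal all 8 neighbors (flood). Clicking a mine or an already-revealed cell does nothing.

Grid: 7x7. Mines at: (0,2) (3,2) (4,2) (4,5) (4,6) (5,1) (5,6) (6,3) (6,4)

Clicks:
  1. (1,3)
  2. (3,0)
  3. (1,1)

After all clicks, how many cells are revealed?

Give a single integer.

Click 1 (1,3) count=1: revealed 1 new [(1,3)] -> total=1
Click 2 (3,0) count=0: revealed 10 new [(0,0) (0,1) (1,0) (1,1) (2,0) (2,1) (3,0) (3,1) (4,0) (4,1)] -> total=11
Click 3 (1,1) count=1: revealed 0 new [(none)] -> total=11

Answer: 11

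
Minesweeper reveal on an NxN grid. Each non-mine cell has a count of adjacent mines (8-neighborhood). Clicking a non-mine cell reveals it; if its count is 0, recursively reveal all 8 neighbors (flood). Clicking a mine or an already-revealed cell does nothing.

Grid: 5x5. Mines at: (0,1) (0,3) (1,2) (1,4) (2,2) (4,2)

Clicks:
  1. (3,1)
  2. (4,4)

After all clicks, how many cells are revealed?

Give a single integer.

Answer: 7

Derivation:
Click 1 (3,1) count=2: revealed 1 new [(3,1)] -> total=1
Click 2 (4,4) count=0: revealed 6 new [(2,3) (2,4) (3,3) (3,4) (4,3) (4,4)] -> total=7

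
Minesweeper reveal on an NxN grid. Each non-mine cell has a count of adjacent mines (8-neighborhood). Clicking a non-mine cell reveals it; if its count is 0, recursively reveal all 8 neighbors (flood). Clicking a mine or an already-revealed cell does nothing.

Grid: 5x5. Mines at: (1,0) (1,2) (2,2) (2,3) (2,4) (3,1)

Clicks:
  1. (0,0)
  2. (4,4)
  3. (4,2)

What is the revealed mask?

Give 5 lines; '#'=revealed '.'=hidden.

Answer: #....
.....
.....
..###
..###

Derivation:
Click 1 (0,0) count=1: revealed 1 new [(0,0)] -> total=1
Click 2 (4,4) count=0: revealed 6 new [(3,2) (3,3) (3,4) (4,2) (4,3) (4,4)] -> total=7
Click 3 (4,2) count=1: revealed 0 new [(none)] -> total=7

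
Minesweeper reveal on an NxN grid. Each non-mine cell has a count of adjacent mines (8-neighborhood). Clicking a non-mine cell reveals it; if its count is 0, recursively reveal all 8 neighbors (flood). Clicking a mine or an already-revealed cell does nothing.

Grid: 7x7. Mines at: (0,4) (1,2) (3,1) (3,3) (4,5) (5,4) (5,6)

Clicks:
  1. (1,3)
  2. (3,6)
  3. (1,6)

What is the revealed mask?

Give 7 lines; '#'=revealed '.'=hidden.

Click 1 (1,3) count=2: revealed 1 new [(1,3)] -> total=1
Click 2 (3,6) count=1: revealed 1 new [(3,6)] -> total=2
Click 3 (1,6) count=0: revealed 10 new [(0,5) (0,6) (1,4) (1,5) (1,6) (2,4) (2,5) (2,6) (3,4) (3,5)] -> total=12

Answer: .....##
...####
....###
....###
.......
.......
.......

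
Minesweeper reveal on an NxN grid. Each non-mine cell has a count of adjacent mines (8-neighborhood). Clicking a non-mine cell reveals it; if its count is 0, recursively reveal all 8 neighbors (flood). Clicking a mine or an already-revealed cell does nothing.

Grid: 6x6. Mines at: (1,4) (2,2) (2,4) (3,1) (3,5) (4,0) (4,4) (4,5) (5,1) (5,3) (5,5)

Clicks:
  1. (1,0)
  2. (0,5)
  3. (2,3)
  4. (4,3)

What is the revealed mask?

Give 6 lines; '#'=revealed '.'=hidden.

Click 1 (1,0) count=0: revealed 10 new [(0,0) (0,1) (0,2) (0,3) (1,0) (1,1) (1,2) (1,3) (2,0) (2,1)] -> total=10
Click 2 (0,5) count=1: revealed 1 new [(0,5)] -> total=11
Click 3 (2,3) count=3: revealed 1 new [(2,3)] -> total=12
Click 4 (4,3) count=2: revealed 1 new [(4,3)] -> total=13

Answer: ####.#
####..
##.#..
......
...#..
......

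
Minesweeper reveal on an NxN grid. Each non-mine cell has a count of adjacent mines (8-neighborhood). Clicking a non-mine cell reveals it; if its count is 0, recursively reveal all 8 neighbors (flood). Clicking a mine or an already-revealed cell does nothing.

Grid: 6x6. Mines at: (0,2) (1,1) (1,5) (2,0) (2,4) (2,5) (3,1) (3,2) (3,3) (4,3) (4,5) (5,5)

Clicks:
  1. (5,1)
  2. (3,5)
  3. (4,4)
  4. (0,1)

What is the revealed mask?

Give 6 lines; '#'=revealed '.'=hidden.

Click 1 (5,1) count=0: revealed 6 new [(4,0) (4,1) (4,2) (5,0) (5,1) (5,2)] -> total=6
Click 2 (3,5) count=3: revealed 1 new [(3,5)] -> total=7
Click 3 (4,4) count=4: revealed 1 new [(4,4)] -> total=8
Click 4 (0,1) count=2: revealed 1 new [(0,1)] -> total=9

Answer: .#....
......
......
.....#
###.#.
###...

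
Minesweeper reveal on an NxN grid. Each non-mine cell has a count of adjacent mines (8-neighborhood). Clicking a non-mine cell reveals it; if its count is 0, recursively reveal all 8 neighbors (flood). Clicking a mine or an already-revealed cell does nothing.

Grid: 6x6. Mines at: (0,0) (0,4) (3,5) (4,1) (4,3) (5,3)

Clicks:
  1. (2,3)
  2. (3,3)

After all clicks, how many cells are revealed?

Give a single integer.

Click 1 (2,3) count=0: revealed 18 new [(0,1) (0,2) (0,3) (1,0) (1,1) (1,2) (1,3) (1,4) (2,0) (2,1) (2,2) (2,3) (2,4) (3,0) (3,1) (3,2) (3,3) (3,4)] -> total=18
Click 2 (3,3) count=1: revealed 0 new [(none)] -> total=18

Answer: 18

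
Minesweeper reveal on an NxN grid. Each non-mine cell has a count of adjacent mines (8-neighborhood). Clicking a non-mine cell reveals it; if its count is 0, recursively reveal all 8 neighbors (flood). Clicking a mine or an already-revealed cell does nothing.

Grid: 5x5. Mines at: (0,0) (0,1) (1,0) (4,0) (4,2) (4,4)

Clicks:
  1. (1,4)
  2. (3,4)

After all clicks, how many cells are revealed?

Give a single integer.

Click 1 (1,4) count=0: revealed 15 new [(0,2) (0,3) (0,4) (1,1) (1,2) (1,3) (1,4) (2,1) (2,2) (2,3) (2,4) (3,1) (3,2) (3,3) (3,4)] -> total=15
Click 2 (3,4) count=1: revealed 0 new [(none)] -> total=15

Answer: 15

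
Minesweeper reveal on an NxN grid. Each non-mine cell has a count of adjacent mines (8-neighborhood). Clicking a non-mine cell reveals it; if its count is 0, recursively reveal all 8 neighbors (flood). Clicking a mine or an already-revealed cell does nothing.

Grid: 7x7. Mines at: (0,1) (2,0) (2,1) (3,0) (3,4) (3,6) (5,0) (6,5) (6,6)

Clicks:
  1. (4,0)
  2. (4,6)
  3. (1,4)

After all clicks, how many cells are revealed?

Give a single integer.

Click 1 (4,0) count=2: revealed 1 new [(4,0)] -> total=1
Click 2 (4,6) count=1: revealed 1 new [(4,6)] -> total=2
Click 3 (1,4) count=0: revealed 15 new [(0,2) (0,3) (0,4) (0,5) (0,6) (1,2) (1,3) (1,4) (1,5) (1,6) (2,2) (2,3) (2,4) (2,5) (2,6)] -> total=17

Answer: 17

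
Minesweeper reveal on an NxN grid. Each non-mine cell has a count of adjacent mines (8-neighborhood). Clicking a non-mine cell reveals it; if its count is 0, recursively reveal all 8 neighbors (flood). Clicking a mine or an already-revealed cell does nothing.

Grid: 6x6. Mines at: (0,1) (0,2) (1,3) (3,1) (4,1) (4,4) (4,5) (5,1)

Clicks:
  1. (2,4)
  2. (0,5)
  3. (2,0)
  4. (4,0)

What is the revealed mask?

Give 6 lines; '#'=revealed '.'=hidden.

Click 1 (2,4) count=1: revealed 1 new [(2,4)] -> total=1
Click 2 (0,5) count=0: revealed 7 new [(0,4) (0,5) (1,4) (1,5) (2,5) (3,4) (3,5)] -> total=8
Click 3 (2,0) count=1: revealed 1 new [(2,0)] -> total=9
Click 4 (4,0) count=3: revealed 1 new [(4,0)] -> total=10

Answer: ....##
....##
#...##
....##
#.....
......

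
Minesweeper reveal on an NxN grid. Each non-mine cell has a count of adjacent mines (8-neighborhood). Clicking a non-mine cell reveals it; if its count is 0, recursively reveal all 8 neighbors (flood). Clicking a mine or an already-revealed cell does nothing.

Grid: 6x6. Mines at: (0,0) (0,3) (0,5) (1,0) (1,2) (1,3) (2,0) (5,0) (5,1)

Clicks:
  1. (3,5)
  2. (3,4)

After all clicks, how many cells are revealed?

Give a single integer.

Click 1 (3,5) count=0: revealed 21 new [(1,4) (1,5) (2,1) (2,2) (2,3) (2,4) (2,5) (3,1) (3,2) (3,3) (3,4) (3,5) (4,1) (4,2) (4,3) (4,4) (4,5) (5,2) (5,3) (5,4) (5,5)] -> total=21
Click 2 (3,4) count=0: revealed 0 new [(none)] -> total=21

Answer: 21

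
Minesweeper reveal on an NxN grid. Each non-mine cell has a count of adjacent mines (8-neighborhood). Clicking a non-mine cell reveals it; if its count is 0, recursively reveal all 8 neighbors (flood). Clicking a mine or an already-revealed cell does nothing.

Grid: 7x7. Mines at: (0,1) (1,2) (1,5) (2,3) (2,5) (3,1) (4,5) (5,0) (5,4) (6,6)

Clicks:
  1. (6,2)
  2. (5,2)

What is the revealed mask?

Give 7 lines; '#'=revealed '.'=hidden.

Click 1 (6,2) count=0: revealed 9 new [(4,1) (4,2) (4,3) (5,1) (5,2) (5,3) (6,1) (6,2) (6,3)] -> total=9
Click 2 (5,2) count=0: revealed 0 new [(none)] -> total=9

Answer: .......
.......
.......
.......
.###...
.###...
.###...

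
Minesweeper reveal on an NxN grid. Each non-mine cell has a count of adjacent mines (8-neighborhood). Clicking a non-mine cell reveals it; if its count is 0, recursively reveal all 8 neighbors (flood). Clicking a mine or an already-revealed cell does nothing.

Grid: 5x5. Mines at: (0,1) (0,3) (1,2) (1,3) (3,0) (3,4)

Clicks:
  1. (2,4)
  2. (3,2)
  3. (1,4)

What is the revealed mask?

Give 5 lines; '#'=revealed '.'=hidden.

Click 1 (2,4) count=2: revealed 1 new [(2,4)] -> total=1
Click 2 (3,2) count=0: revealed 9 new [(2,1) (2,2) (2,3) (3,1) (3,2) (3,3) (4,1) (4,2) (4,3)] -> total=10
Click 3 (1,4) count=2: revealed 1 new [(1,4)] -> total=11

Answer: .....
....#
.####
.###.
.###.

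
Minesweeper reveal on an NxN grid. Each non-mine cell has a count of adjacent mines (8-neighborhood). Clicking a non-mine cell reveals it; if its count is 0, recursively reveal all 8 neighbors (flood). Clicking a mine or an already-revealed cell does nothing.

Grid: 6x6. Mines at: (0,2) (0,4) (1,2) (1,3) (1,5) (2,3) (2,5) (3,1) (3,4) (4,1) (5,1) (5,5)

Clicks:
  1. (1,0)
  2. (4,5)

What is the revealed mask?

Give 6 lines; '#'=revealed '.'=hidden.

Click 1 (1,0) count=0: revealed 6 new [(0,0) (0,1) (1,0) (1,1) (2,0) (2,1)] -> total=6
Click 2 (4,5) count=2: revealed 1 new [(4,5)] -> total=7

Answer: ##....
##....
##....
......
.....#
......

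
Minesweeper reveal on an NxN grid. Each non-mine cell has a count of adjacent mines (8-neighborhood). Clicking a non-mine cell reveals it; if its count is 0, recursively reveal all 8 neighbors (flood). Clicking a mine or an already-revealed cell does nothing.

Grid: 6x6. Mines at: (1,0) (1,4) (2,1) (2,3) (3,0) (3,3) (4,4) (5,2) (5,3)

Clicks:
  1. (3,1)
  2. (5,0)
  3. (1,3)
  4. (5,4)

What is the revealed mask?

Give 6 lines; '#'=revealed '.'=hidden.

Click 1 (3,1) count=2: revealed 1 new [(3,1)] -> total=1
Click 2 (5,0) count=0: revealed 4 new [(4,0) (4,1) (5,0) (5,1)] -> total=5
Click 3 (1,3) count=2: revealed 1 new [(1,3)] -> total=6
Click 4 (5,4) count=2: revealed 1 new [(5,4)] -> total=7

Answer: ......
...#..
......
.#....
##....
##..#.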